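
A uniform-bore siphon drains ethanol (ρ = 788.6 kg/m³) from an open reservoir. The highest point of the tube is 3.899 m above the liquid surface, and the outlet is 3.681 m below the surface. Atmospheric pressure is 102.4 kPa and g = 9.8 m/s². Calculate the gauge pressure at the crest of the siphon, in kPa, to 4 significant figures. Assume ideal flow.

Bernoulli surface→outlet gives ½v² = g·h_out, so v = √(2·9.8·3.681) = 8.494 m/s.
Continuity keeps v the same throughout the tube; from surface to crest, P_atm + 0 = P_top + ½ρv² + ρg·h_top.
P_top = 102400 − ½·788.6·8.494² − 788.6·9.8·3.899 = 43820 Pa. So P_gauge = P_top − P_atm = -58580 Pa.

P_gauge = -58.58 kPa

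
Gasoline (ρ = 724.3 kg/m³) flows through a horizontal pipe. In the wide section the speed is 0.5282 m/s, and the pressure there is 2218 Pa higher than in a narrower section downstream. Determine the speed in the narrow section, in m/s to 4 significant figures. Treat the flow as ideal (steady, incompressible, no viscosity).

2.531 m/s

Along the level pipe P + ½ρv² is conserved, hence v₂² = v₁² + 2(P₁ − P₂)/ρ.
v₂ = √(0.5282² + 2·2218/724.3) = √(0.2790 + 6.125) = 2.531 m/s.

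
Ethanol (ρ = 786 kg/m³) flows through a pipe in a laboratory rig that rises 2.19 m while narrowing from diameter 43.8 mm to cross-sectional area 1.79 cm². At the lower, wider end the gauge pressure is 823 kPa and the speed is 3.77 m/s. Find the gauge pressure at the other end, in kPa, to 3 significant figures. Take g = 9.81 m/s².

The volume flow rate is constant, so v₂ = (A₁/A₂)v₁ = (15.1/1.79)·3.77 = 31.7 m/s.
Bernoulli: P₁ + ½ρv₁² + ρg h₁ = P₂ + ½ρv₂² + ρg h₂, so P₂ = P₁ + ½ρ(v₁² − v₂²) − ρg(h₂ − h₁).
P₂ = 823000 + ½·786·(3.77² − 31.7²) − 786·9.81·(+2.19) = 823000 + (-390000) − (16900) = 416000 Pa.

P₂ = 416 kPa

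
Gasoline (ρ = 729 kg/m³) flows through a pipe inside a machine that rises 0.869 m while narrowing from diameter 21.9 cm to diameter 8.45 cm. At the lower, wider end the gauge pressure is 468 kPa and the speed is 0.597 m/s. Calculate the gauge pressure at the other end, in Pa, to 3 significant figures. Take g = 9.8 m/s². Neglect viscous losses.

P₂ = 456000 Pa

The volume flow rate is constant, so v₂ = (A₁/A₂)v₁ = (377/56.1)·0.597 = 4.01 m/s.
Energy conservation along the streamline gives P₂ = P₁ − ½ρ(v₂² − v₁²) − ρg(h₂ − h₁).
P₂ = 468000 + ½·729·(0.597² − 4.01²) − 729·9.8·(+0.869) = 468000 + (-5730) − (6210) = 456000 Pa.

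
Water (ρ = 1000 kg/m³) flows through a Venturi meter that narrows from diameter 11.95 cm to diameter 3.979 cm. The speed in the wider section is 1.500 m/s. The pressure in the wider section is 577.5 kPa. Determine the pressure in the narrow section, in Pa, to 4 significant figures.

Continuity gives A₁v₁ = A₂v₂, so v₂ = (112.2 cm²)/(12.43 cm²) × 1.500 m/s = 13.53 m/s.
With no height change, Bernoulli's equation is P₁ + ½ρv₁² = P₂ + ½ρv₂².
P₂ = P₁ − ½ρ(v₂² − v₁²) = 577500 − ½·1000·(13.53² − 1.500²) = 577500 − 90400 = 487100 Pa.

487100 Pa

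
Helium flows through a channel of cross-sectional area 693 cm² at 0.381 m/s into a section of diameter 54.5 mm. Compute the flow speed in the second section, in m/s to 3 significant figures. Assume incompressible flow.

v₂ ≈ 11.3 m/s

By continuity, v₂ = v₁·A₁/A₂ = 0.381·(693/23.3) = 11.3 m/s.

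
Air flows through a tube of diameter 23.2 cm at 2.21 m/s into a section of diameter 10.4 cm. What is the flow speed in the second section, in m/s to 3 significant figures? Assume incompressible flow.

v₂ ≈ 11.0 m/s

Continuity gives A₁v₁ = A₂v₂, so v₂ = (423 cm²)/(84.9 cm²) × 2.21 m/s = 11.0 m/s.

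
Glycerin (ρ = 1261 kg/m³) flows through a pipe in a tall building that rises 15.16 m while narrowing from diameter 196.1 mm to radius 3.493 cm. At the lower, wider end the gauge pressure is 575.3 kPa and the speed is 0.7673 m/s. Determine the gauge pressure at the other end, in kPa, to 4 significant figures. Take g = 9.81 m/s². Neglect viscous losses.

By continuity, v₂ = v₁·A₁/A₂ = 0.7673·(302.0/38.33) = 6.046 m/s.
Bernoulli: P₁ + ½ρv₁² + ρg h₁ = P₂ + ½ρv₂² + ρg h₂, so P₂ = P₁ + ½ρ(v₁² − v₂²) − ρg(h₂ − h₁).
P₂ = 575300 + ½·1261·(0.7673² − 6.046²) − 1261·9.81·(+15.16) = 575300 + (-22680) − (187500) = 365100 Pa.

P₂ ≈ 365.1 kPa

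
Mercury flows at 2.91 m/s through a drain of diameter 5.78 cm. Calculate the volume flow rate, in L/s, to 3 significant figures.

Q ≈ 7.64 L/s

Q = A·v = 0.00262 m² × 2.91 m/s = 0.00764 m³/s.
Converting: 0.00764 m³/s × 1000 = 7.64 L/s.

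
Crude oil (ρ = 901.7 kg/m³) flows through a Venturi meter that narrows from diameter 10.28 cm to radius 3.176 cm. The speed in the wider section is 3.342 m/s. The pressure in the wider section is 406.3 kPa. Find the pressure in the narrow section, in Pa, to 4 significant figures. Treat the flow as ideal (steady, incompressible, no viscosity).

P₂ = 376800 Pa

Continuity gives A₁v₁ = A₂v₂, so v₂ = (83.00 cm²)/(31.69 cm²) × 3.342 m/s = 8.753 m/s.
The pipe is horizontal, so Bernoulli reduces to P₁ + ½ρv₁² = P₂ + ½ρv₂².
P₂ = P₁ − ½ρ(v₂² − v₁²) = 406300 − ½·901.7·(8.753² − 3.342²) = 406300 − 29510 = 376800 Pa.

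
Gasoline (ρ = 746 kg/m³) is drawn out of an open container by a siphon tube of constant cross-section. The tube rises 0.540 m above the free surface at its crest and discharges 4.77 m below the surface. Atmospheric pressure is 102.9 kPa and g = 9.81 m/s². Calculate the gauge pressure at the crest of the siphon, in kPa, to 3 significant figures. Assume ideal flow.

P_gauge = -38.9 kPa

From the surface to the outlet (both open to atmosphere, surface at rest): v = √(2g·h_out) = √(2·9.81·4.77) = 9.67 m/s.
With constant cross-section the crest speed equals v; applying Bernoulli from the surface up to the crest, P_top = P_atm − ½ρv² − ρg·h_top.
P_top = 102900 − ½·746·9.67² − 746·9.81·0.540 = 64000 Pa. So P_gauge = P_top − P_atm = -38900 Pa.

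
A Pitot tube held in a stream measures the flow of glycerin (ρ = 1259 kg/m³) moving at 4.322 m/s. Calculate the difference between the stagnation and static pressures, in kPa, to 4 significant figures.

ΔP ≈ 11.76 kPa

The dynamic pressure equals the rise in static pressure at the stagnation point: ΔP = ½ρv².
ΔP = ½·1259·4.322² = 11760 Pa.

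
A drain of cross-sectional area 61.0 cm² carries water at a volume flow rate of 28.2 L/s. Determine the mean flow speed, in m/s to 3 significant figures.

Q = 28.2 L/s = 0.0282 m³/s.
v = Q/A = 0.0282 / 0.00610 = 4.62 m/s.

4.62 m/s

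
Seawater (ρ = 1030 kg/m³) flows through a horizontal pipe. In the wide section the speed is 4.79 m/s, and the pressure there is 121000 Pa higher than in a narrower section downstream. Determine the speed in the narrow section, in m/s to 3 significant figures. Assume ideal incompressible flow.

Along the level pipe P + ½ρv² is conserved, hence v₂² = v₁² + 2(P₁ − P₂)/ρ.
v₂ = √(4.79² + 2·121000/1030) = √(22.9 + 235) = 16.1 m/s.

16.1 m/s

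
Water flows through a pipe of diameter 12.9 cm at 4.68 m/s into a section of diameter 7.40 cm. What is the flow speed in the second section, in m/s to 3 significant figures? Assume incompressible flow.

v₂ = 14.2 m/s

Mass conservation (A₁v₁ = A₂v₂) gives v₂ = 4.68 × 131/43.0 = 14.2 m/s.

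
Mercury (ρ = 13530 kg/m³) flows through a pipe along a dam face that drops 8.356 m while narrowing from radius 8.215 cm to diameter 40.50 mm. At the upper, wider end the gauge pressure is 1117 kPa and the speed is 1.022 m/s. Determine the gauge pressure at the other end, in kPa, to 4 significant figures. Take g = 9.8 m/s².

P₂ ≈ 318.2 kPa

By continuity, v₂ = v₁·A₁/A₂ = 1.022·(212.0/12.88) = 16.82 m/s.
Bernoulli: P₁ + ½ρv₁² + ρg h₁ = P₂ + ½ρv₂² + ρg h₂, so P₂ = P₁ + ½ρ(v₁² − v₂²) − ρg(h₂ − h₁).
P₂ = 1117000 + ½·13530·(1.022² − 16.82²) − 13530·9.8·(−8.356) = 1117000 + (-1907000) − (-1108000) = 318200 Pa.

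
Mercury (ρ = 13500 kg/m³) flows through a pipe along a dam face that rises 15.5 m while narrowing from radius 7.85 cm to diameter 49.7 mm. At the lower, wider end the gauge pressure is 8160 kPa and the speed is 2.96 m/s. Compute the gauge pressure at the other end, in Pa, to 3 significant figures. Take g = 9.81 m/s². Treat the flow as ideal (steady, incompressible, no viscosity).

Mass conservation (A₁v₁ = A₂v₂) gives v₂ = 2.96 × 194/19.4 = 29.5 m/s.
Bernoulli: P₁ + ½ρv₁² + ρg h₁ = P₂ + ½ρv₂² + ρg h₂, so P₂ = P₁ + ½ρ(v₁² − v₂²) − ρg(h₂ − h₁).
P₂ = 8160000 + ½·13500·(2.96² − 29.5²) − 13500·9.81·(+15.5) = 8160000 + (-5830000) − (2050000) = 277000 Pa.

277000 Pa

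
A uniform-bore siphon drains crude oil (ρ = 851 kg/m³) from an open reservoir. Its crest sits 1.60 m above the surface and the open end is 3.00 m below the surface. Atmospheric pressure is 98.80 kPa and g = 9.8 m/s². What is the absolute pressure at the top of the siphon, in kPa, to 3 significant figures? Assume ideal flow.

P_top ≈ 60.4 kPa

The outlet speed comes from Torricelli: v = √(2g·3.00) = 7.67 m/s.
With constant cross-section the crest speed equals v; applying Bernoulli from the surface up to the crest, P_top = P_atm − ½ρv² − ρg·h_top.
P_top = 98800 − ½·851·7.67² − 851·9.8·1.60 = 60400 Pa.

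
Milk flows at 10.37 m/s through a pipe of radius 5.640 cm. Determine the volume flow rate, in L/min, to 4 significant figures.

Q = 6218 L/min

Q = A·v = 0.009993 m² × 10.37 m/s = 0.1036 m³/s.
Converting: 0.1036 m³/s × 60000 = 6218 L/min.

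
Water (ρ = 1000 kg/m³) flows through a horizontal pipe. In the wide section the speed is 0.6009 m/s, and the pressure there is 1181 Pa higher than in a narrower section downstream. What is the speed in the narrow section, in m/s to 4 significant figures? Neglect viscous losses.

Horizontal Bernoulli: P₁ + ½ρv₁² = P₂ + ½ρv₂², so v₂² = v₁² + 2(P₁ − P₂)/ρ.
v₂ = √(0.6009² + 2·1181/1000) = √(0.3611 + 2.362) = 1.650 m/s.

v₂ ≈ 1.650 m/s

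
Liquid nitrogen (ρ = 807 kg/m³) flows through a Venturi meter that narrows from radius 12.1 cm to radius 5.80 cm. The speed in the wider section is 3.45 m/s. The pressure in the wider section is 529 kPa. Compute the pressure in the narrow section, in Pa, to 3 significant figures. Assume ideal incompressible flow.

Continuity gives A₁v₁ = A₂v₂, so v₂ = (460 cm²)/(106 cm²) × 3.45 m/s = 15.0 m/s.
Bernoulli (h₁ = h₂): P₁ − P₂ = ½ρ(v₂² − v₁²).
P₂ = P₁ − ½ρ(v₂² − v₁²) = 529000 − ½·807·(15.0² − 3.45²) = 529000 − 86200 = 443000 Pa.

P₂ = 443000 Pa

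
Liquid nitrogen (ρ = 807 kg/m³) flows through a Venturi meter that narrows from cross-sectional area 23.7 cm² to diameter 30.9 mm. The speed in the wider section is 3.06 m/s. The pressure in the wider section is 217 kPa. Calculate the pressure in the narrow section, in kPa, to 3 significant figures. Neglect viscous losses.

The volume flow rate is constant, so v₂ = (A₁/A₂)v₁ = (23.7/7.50)·3.06 = 9.67 m/s.
Bernoulli (h₁ = h₂): P₁ − P₂ = ½ρ(v₂² − v₁²).
P₂ = P₁ − ½ρ(v₂² − v₁²) = 217000 − ½·807·(9.67² − 3.06²) = 217000 − 34000 = 183000 Pa.

P₂ ≈ 183 kPa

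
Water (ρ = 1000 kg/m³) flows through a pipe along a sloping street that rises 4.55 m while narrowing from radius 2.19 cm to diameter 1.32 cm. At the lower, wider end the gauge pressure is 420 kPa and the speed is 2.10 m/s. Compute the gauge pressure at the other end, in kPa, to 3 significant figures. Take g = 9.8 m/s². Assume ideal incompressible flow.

By continuity, v₂ = v₁·A₁/A₂ = 2.10·(15.1/1.37) = 23.1 m/s.
Applying Bernoulli between the two ends and solving for P₂: P₂ = P₁ + ½ρ(v₁² − v₂²) − ρgΔh.
P₂ = 420000 + ½·1000·(2.10² − 23.1²) − 1000·9.8·(+4.55) = 420000 + (-265000) − (44600) = 110000 Pa.

P₂ ≈ 110 kPa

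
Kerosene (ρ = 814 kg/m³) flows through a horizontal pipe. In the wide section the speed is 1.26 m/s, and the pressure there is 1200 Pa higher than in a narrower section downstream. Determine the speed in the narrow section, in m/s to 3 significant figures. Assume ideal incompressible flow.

Horizontal Bernoulli: P₁ + ½ρv₁² = P₂ + ½ρv₂², so v₂² = v₁² + 2(P₁ − P₂)/ρ.
v₂ = √(1.26² + 2·1200/814) = √(1.59 + 2.95) = 2.13 m/s.

2.13 m/s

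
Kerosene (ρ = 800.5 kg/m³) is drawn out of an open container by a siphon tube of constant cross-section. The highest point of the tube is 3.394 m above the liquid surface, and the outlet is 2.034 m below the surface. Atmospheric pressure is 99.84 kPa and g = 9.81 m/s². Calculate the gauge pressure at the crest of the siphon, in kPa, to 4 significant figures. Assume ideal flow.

P_gauge ≈ -42.63 kPa

The outlet speed comes from Torricelli: v = √(2g·2.034) = 6.317 m/s.
Continuity keeps v the same throughout the tube; from surface to crest, P_atm + 0 = P_top + ½ρv² + ρg·h_top.
P_top = 99840 − ½·800.5·6.317² − 800.5·9.81·3.394 = 57210 Pa. So P_gauge = P_top − P_atm = -42630 Pa.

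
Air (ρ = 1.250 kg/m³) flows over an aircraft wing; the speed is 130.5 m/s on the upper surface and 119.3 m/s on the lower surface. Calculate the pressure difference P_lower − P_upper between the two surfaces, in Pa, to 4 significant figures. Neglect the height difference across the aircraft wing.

ΔP = 1749 Pa

With negligible Δh, P + ½ρv² is constant, so P_low − P_up = ½ρ(v_up² − v_low²).
ΔP = ½·1.250·(130.5² − 119.3²) = 1749 Pa.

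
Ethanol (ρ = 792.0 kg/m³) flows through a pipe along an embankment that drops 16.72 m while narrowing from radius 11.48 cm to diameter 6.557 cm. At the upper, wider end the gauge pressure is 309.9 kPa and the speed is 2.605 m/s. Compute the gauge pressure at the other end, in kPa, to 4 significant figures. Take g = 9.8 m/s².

Mass conservation (A₁v₁ = A₂v₂) gives v₂ = 2.605 × 414.0/33.77 = 31.94 m/s.
Energy conservation along the streamline gives P₂ = P₁ − ½ρ(v₂² − v₁²) − ρg(h₂ − h₁).
P₂ = 309900 + ½·792.0·(2.605² − 31.94²) − 792.0·9.8·(−16.72) = 309900 + (-401300) − (-129800) = 38360 Pa.

P₂ = 38.36 kPa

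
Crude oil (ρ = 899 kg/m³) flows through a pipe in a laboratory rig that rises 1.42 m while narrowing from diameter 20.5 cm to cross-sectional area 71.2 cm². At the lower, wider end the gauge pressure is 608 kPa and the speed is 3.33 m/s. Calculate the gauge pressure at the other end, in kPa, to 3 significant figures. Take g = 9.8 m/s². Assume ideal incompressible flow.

Continuity gives A₁v₁ = A₂v₂, so v₂ = (330 cm²)/(71.2 cm²) × 3.33 m/s = 15.4 m/s.
Energy conservation along the streamline gives P₂ = P₁ − ½ρ(v₂² − v₁²) − ρg(h₂ − h₁).
P₂ = 608000 + ½·899·(3.33² − 15.4²) − 899·9.8·(+1.42) = 608000 + (-102000) − (12500) = 493000 Pa.

P₂ = 493 kPa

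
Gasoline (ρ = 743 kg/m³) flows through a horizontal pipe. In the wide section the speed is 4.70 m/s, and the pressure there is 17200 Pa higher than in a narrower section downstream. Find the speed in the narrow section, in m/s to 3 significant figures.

v₂ ≈ 8.27 m/s

Horizontal Bernoulli: P₁ + ½ρv₁² = P₂ + ½ρv₂², so v₂² = v₁² + 2(P₁ − P₂)/ρ.
v₂ = √(4.70² + 2·17200/743) = √(22.1 + 46.3) = 8.27 m/s.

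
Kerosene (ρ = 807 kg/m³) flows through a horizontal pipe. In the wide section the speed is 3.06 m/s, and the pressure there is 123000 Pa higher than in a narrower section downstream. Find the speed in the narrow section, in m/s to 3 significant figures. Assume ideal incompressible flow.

v₂ ≈ 17.7 m/s

With h₁ = h₂, rearranging Bernoulli gives v₂ = √(v₁² + 2ΔP/ρ).
v₂ = √(3.06² + 2·123000/807) = √(9.36 + 305) = 17.7 m/s.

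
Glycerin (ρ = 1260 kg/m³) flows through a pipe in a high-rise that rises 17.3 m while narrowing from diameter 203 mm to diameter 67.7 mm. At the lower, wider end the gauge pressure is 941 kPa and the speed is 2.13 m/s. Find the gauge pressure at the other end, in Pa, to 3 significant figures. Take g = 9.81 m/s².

Continuity gives A₁v₁ = A₂v₂, so v₂ = (324 cm²)/(36.0 cm²) × 2.13 m/s = 19.2 m/s.
Applying Bernoulli between the two ends and solving for P₂: P₂ = P₁ + ½ρ(v₁² − v₂²) − ρgΔh.
P₂ = 941000 + ½·1260·(2.13² − 19.2²) − 1260·9.81·(+17.3) = 941000 + (-228000) − (214000) = 499000 Pa.

499000 Pa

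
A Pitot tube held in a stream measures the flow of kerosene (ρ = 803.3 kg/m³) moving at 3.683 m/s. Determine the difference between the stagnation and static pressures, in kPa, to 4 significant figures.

5.448 kPa

At the stagnation point the flow is brought to rest, so Bernoulli gives P_stag − P_static = ½ρv².
ΔP = ½·803.3·3.683² = 5448 Pa.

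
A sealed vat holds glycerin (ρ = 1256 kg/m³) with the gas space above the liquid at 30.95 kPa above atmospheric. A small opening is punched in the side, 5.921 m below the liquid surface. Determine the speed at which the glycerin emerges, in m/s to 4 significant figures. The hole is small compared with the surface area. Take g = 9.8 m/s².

Take point 1 at the surface (v₁ ≈ 0) and point 2 at the hole (at atmospheric pressure). Bernoulli: P₁ + ρg h = P_atm + ½ρv₂².
With P₁ − P_atm = 30950 Pa, v₂ = √(2gh + 2ΔP/ρ) = √(2·9.8·5.921 + 2·30950/1256) = 12.86 m/s.

v ≈ 12.86 m/s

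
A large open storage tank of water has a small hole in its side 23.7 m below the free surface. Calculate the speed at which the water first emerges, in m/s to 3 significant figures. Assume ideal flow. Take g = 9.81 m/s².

Torricelli's result v = √(2gh) gives v = √(2·9.81·23.7) = 21.6 m/s.

v ≈ 21.6 m/s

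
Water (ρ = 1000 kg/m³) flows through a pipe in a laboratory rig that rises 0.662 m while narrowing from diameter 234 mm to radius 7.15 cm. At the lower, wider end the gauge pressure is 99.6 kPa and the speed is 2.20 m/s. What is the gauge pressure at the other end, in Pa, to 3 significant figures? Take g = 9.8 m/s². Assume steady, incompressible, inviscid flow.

Mass conservation (A₁v₁ = A₂v₂) gives v₂ = 2.20 × 430/161 = 5.89 m/s.
Applying Bernoulli between the two ends and solving for P₂: P₂ = P₁ + ½ρ(v₁² − v₂²) − ρgΔh.
P₂ = 99600 + ½·1000·(2.20² − 5.89²) − 1000·9.8·(+0.662) = 99600 + (-14900) − (6490) = 78200 Pa.

P₂ = 78200 Pa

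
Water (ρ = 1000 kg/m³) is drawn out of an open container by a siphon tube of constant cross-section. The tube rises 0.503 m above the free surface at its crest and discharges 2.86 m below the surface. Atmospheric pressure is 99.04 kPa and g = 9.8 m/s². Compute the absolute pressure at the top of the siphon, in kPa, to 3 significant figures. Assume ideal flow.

The outlet speed comes from Torricelli: v = √(2g·2.86) = 7.49 m/s.
Continuity keeps v the same throughout the tube; from surface to crest, P_atm + 0 = P_top + ½ρv² + ρg·h_top.
P_top = 99040 − ½·1000·7.49² − 1000·9.8·0.503 = 66100 Pa.

P_top ≈ 66.1 kPa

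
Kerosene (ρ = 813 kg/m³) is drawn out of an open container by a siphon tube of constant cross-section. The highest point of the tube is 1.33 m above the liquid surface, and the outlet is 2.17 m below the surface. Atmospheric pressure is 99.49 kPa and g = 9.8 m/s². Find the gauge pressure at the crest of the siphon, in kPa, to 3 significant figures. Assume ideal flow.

-27.9 kPa

From the surface to the outlet (both open to atmosphere, surface at rest): v = √(2g·h_out) = √(2·9.8·2.17) = 6.52 m/s.
With constant cross-section the crest speed equals v; applying Bernoulli from the surface up to the crest, P_top = P_atm − ½ρv² − ρg·h_top.
P_top = 99490 − ½·813·6.52² − 813·9.8·1.33 = 71600 Pa. So P_gauge = P_top − P_atm = -27900 Pa.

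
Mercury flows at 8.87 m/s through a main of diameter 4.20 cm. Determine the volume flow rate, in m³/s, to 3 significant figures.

Q = 0.0123 m³/s

Q = A·v = 0.00139 m² × 8.87 m/s = 0.0123 m³/s.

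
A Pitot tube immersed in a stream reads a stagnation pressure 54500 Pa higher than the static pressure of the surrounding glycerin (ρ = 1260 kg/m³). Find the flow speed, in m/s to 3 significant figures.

v = 9.30 m/s

At the stagnation point the flow is brought to rest, so Bernoulli gives P_stag − P_static = ½ρv².
v = √(2ΔP/ρ) = √(2·54500/1260) = 9.30 m/s.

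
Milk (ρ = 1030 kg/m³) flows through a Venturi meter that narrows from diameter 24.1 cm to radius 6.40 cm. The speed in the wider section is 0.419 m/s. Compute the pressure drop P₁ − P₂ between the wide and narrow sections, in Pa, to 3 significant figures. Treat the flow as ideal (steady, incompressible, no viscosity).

Mass conservation (A₁v₁ = A₂v₂) gives v₂ = 0.419 × 456/129 = 1.49 m/s.
The pipe is horizontal, so Bernoulli reduces to P₁ + ½ρv₁² = P₂ + ½ρv₂².
P₁ − P₂ = ½·1030·(1.49² − 0.419²) = ½·1030·2.03 = 1050 Pa.

ΔP ≈ 1050 Pa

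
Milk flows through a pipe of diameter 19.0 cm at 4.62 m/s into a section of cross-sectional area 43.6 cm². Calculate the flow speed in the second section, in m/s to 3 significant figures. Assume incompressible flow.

v₂ ≈ 30.0 m/s

Mass conservation (A₁v₁ = A₂v₂) gives v₂ = 4.62 × 284/43.6 = 30.0 m/s.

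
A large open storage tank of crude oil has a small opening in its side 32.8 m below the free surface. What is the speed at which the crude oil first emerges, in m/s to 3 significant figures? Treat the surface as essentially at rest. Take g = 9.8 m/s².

v ≈ 25.4 m/s

The surface is effectively still and both ends are open, so ½v² = gh and v = √(2·9.8·32.8) = 25.4 m/s.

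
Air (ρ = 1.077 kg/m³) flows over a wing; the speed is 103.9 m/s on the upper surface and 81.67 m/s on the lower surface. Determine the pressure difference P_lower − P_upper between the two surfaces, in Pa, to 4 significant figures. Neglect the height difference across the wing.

ΔP = 2221 Pa

With negligible Δh, P + ½ρv² is constant, so P_low − P_up = ½ρ(v_up² − v_low²).
ΔP = ½·1.077·(103.9² − 81.67²) = 2221 Pa.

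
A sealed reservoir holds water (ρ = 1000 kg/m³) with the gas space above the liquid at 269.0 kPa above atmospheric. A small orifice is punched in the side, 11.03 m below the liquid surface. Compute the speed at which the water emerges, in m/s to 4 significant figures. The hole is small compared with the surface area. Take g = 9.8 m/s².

27.46 m/s

Take point 1 at the surface (v₁ ≈ 0) and point 2 at the hole (at atmospheric pressure). Bernoulli: P₁ + ρg h = P_atm + ½ρv₂².
With P₁ − P_atm = 269000 Pa, v₂ = √(2gh + 2ΔP/ρ) = √(2·9.8·11.03 + 2·269000/1000) = 27.46 m/s.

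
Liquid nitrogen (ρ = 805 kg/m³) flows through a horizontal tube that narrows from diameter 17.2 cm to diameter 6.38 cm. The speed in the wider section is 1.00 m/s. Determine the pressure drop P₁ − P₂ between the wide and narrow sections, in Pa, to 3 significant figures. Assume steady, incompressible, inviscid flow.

By continuity, v₂ = v₁·A₁/A₂ = 1.00·(232/32.0) = 7.27 m/s.
Along the horizontal streamline, P + ½ρv² is constant.
P₁ − P₂ = ½·805·(7.27² − 1.00²) = ½·805·51.8 = 20900 Pa.

ΔP ≈ 20900 Pa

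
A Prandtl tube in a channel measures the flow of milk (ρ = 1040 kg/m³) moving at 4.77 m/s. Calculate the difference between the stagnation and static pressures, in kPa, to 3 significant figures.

ΔP = 11.8 kPa

Bernoulli between the free stream and the stagnation point: ½ρv² = P_stag − P_static.
ΔP = ½·1040·4.77² = 11800 Pa.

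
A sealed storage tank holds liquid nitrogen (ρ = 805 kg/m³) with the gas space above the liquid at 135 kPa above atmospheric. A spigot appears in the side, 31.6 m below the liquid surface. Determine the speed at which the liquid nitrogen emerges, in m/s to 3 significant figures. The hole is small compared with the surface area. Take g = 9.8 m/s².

v ≈ 30.9 m/s

Take point 1 at the surface (v₁ ≈ 0) and point 2 at the hole (at atmospheric pressure). Bernoulli: P₁ + ρg h = P_atm + ½ρv₂².
With P₁ − P_atm = 135000 Pa, v₂ = √(2gh + 2ΔP/ρ) = √(2·9.8·31.6 + 2·135000/805) = 30.9 m/s.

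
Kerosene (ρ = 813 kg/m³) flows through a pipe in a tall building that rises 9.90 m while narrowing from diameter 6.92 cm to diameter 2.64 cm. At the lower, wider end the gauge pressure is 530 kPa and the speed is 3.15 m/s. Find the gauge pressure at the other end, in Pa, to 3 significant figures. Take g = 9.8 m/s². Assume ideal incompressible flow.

P₂ = 265000 Pa

By continuity, v₂ = v₁·A₁/A₂ = 3.15·(37.6/5.47) = 21.6 m/s.
Applying Bernoulli between the two ends and solving for P₂: P₂ = P₁ + ½ρ(v₁² − v₂²) − ρgΔh.
P₂ = 530000 + ½·813·(3.15² − 21.6²) − 813·9.8·(+9.90) = 530000 + (-186000) − (78900) = 265000 Pa.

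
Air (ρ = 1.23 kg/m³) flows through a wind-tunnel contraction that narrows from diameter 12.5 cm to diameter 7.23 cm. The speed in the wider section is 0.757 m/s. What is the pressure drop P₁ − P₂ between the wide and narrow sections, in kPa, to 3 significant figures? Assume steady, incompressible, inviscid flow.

ΔP ≈ 0.00280 kPa

The volume flow rate is constant, so v₂ = (A₁/A₂)v₁ = (123/41.1)·0.757 = 2.26 m/s.
The pipe is horizontal, so Bernoulli reduces to P₁ + ½ρv₁² = P₂ + ½ρv₂².
P₁ − P₂ = ½·1.23·(2.26² − 0.757²) = ½·1.23·4.55 = 2.80 Pa.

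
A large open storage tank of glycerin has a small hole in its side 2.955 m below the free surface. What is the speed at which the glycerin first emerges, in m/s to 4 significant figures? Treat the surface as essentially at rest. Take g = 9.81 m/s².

7.614 m/s

Torricelli's result v = √(2gh) gives v = √(2·9.81·2.955) = 7.614 m/s.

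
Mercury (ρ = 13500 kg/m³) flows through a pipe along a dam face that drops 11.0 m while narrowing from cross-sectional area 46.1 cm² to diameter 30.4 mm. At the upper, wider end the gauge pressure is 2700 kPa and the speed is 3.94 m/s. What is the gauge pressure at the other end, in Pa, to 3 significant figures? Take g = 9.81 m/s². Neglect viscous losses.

P₂ = 34600 Pa

Mass conservation (A₁v₁ = A₂v₂) gives v₂ = 3.94 × 46.1/7.26 = 25.0 m/s.
Energy conservation along the streamline gives P₂ = P₁ − ½ρ(v₂² − v₁²) − ρg(h₂ − h₁).
P₂ = 2700000 + ½·13500·(3.94² − 25.0²) − 13500·9.81·(−11.0) = 2700000 + (-4120000) − (-1460000) = 34600 Pa.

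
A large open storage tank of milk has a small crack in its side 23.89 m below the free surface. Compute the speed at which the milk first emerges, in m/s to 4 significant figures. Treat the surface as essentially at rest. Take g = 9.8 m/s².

Bernoulli from surface to hole (P equal, v_surface ≈ 0): v = √(2gh) = √(2×9.8×23.89) = 21.64 m/s.

v ≈ 21.64 m/s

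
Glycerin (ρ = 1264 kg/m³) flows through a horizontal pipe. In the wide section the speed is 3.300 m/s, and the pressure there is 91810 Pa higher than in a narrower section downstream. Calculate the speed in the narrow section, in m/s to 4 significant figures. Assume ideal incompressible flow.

Along the level pipe P + ½ρv² is conserved, hence v₂² = v₁² + 2(P₁ − P₂)/ρ.
v₂ = √(3.300² + 2·91810/1264) = √(10.89 + 145.3) = 12.50 m/s.

v₂ ≈ 12.50 m/s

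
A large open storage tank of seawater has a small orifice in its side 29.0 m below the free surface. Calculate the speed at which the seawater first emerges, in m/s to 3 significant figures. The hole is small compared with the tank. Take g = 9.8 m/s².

The surface is effectively still and both ends are open, so ½v² = gh and v = √(2·9.8·29.0) = 23.8 m/s.

v ≈ 23.8 m/s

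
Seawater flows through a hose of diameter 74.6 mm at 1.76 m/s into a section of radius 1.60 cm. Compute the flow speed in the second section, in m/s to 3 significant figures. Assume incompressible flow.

9.57 m/s

Continuity gives A₁v₁ = A₂v₂, so v₂ = (43.7 cm²)/(8.04 cm²) × 1.76 m/s = 9.57 m/s.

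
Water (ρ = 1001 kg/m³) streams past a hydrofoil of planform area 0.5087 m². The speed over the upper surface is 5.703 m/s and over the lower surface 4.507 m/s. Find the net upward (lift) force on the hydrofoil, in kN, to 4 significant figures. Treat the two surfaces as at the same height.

From P + ½ρv² = const at equal height, P_low − P_up = ½ρ(v_up² − v_low²).
ΔP = ½·1001·(5.703² − 4.507²) = 6112 Pa.
Lift = ΔP · A = 6112 × 0.5087 = 3109 N.

F ≈ 3.109 kN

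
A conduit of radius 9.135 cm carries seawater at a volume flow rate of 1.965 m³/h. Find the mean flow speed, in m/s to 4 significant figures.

Q = 1.965 m³/h = 0.0005458 m³/s.
v = Q/A = 0.0005458 / 0.02622 = 0.02082 m/s.

v ≈ 0.02082 m/s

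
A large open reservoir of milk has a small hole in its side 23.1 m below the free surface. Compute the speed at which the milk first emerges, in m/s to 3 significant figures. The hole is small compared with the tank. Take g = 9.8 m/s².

v = 21.3 m/s

With the surface at rest and both surface and jet at atmospheric pressure, Bernoulli gives ρg h = ½ρv², so v = √(2gh) = √(2·9.8·23.1) = 21.3 m/s.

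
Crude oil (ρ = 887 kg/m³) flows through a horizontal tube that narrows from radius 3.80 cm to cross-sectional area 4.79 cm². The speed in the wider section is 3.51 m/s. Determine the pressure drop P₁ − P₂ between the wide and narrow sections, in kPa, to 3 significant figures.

ΔP = 485 kPa

Continuity gives A₁v₁ = A₂v₂, so v₂ = (45.4 cm²)/(4.79 cm²) × 3.51 m/s = 33.2 m/s.
With no height change, Bernoulli's equation is P₁ + ½ρv₁² = P₂ + ½ρv₂².
P₁ − P₂ = ½·887·(33.2² − 3.51²) = ½·887·1090 = 485000 Pa.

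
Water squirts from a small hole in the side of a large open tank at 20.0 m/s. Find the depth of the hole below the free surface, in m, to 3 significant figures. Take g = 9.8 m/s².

For a small hole in a large open tank, ½v² = gh, giving h = v²/(2g).
h = 20.0²/(2·9.8) = 400/19.60 = 20.4 m.

h = 20.4 m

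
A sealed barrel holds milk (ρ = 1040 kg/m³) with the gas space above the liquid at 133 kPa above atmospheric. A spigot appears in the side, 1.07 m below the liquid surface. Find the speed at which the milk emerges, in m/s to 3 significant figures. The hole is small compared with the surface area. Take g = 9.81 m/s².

Take point 1 at the surface (v₁ ≈ 0) and point 2 at the hole (at atmospheric pressure). Bernoulli: P₁ + ρg h = P_atm + ½ρv₂².
With P₁ − P_atm = 133000 Pa, v₂ = √(2gh + 2ΔP/ρ) = √(2·9.81·1.07 + 2·133000/1040) = 16.6 m/s.

v ≈ 16.6 m/s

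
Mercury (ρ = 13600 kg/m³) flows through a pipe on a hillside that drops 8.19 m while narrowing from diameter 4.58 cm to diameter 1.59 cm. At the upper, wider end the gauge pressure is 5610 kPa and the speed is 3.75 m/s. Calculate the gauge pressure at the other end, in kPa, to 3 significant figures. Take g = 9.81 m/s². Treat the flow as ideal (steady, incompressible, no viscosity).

The volume flow rate is constant, so v₂ = (A₁/A₂)v₁ = (16.5/1.99)·3.75 = 31.1 m/s.
Applying Bernoulli between the two ends and solving for P₂: P₂ = P₁ + ½ρ(v₁² − v₂²) − ρgΔh.
P₂ = 5610000 + ½·13600·(3.75² − 31.1²) − 13600·9.81·(−8.19) = 5610000 + (-6490000) − (-1090000) = 215000 Pa.

P₂ ≈ 215 kPa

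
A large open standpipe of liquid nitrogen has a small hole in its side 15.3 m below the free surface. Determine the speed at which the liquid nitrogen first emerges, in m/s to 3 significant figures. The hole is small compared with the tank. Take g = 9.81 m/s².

The surface is effectively still and both ends are open, so ½v² = gh and v = √(2·9.81·15.3) = 17.3 m/s.

17.3 m/s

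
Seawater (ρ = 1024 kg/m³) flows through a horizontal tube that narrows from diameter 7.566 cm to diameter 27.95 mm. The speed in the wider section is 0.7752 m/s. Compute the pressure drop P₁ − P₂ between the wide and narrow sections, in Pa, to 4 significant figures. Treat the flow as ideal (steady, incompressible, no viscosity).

ΔP = 16210 Pa

Continuity gives A₁v₁ = A₂v₂, so v₂ = (44.96 cm²)/(6.136 cm²) × 0.7752 m/s = 5.680 m/s.
With no height change, Bernoulli's equation is P₁ + ½ρv₁² = P₂ + ½ρv₂².
P₁ − P₂ = ½·1024·(5.680² − 0.7752²) = ½·1024·31.67 = 16210 Pa.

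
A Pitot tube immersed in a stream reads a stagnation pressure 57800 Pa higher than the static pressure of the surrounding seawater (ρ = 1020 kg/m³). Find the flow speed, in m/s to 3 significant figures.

Bernoulli between the free stream and the stagnation point: ½ρv² = P_stag − P_static.
v = √(2ΔP/ρ) = √(2·57800/1020) = 10.6 m/s.

10.6 m/s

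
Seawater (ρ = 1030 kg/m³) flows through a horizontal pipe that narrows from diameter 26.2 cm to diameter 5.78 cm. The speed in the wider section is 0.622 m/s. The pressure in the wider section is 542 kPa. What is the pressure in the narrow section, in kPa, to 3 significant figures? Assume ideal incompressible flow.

P₂ ≈ 458 kPa

By continuity, v₂ = v₁·A₁/A₂ = 0.622·(539/26.2) = 12.8 m/s.
Along the horizontal streamline, P + ½ρv² is constant.
P₂ = P₁ − ½ρ(v₂² − v₁²) = 542000 − ½·1030·(12.8² − 0.622²) = 542000 − 83900 = 458000 Pa.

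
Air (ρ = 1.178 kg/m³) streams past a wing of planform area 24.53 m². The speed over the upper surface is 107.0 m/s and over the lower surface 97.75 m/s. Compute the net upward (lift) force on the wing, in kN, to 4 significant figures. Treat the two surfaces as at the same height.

F ≈ 27.36 kN

From P + ½ρv² = const at equal height, P_low − P_up = ½ρ(v_up² − v_low²).
ΔP = ½·1.178·(107.0² − 97.75²) = 1116 Pa.
Lift = ΔP · A = 1116 × 24.53 = 27360 N.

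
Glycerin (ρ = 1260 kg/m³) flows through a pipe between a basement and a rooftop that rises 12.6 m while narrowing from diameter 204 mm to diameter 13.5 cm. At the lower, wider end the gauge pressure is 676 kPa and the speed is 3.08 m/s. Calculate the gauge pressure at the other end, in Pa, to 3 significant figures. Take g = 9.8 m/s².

The volume flow rate is constant, so v₂ = (A₁/A₂)v₁ = (327/143)·3.08 = 7.03 m/s.
Energy conservation along the streamline gives P₂ = P₁ − ½ρ(v₂² − v₁²) − ρg(h₂ − h₁).
P₂ = 676000 + ½·1260·(3.08² − 7.03²) − 1260·9.8·(+12.6) = 676000 + (-25200) − (156000) = 495000 Pa.

P₂ ≈ 495000 Pa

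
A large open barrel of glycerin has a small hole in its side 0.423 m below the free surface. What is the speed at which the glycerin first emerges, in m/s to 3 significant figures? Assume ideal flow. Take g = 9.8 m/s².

Bernoulli from surface to hole (P equal, v_surface ≈ 0): v = √(2gh) = √(2×9.8×0.423) = 2.88 m/s.

v = 2.88 m/s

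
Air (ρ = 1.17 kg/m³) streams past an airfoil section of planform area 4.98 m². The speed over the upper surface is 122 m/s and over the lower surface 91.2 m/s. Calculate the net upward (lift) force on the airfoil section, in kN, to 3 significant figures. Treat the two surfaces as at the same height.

F ≈ 19.1 kN

With equal heights on the two surfaces, Bernoulli gives P_lower − P_upper = ½ρ(v_upper² − v_lower²).
ΔP = ½·1.17·(122² − 91.2²) = 3840 Pa.
Lift = ΔP · A = 3840 × 4.98 = 19100 N.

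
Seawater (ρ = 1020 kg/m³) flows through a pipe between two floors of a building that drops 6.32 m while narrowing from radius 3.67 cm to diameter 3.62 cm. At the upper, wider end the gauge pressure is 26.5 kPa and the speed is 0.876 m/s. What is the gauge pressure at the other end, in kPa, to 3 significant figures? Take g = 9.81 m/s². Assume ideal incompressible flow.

Continuity gives A₁v₁ = A₂v₂, so v₂ = (42.3 cm²)/(10.3 cm²) × 0.876 m/s = 3.60 m/s.
Bernoulli: P₁ + ½ρv₁² + ρg h₁ = P₂ + ½ρv₂² + ρg h₂, so P₂ = P₁ + ½ρ(v₁² − v₂²) − ρg(h₂ − h₁).
P₂ = 26500 + ½·1020·(0.876² − 3.60²) − 1020·9.81·(−6.32) = 26500 + (-6220) − (-63200) = 83500 Pa.

83.5 kPa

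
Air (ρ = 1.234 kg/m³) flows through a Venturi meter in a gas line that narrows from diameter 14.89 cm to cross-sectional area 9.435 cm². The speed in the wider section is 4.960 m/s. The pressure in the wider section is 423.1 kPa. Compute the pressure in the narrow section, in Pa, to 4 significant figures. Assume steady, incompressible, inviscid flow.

Mass conservation (A₁v₁ = A₂v₂) gives v₂ = 4.960 × 174.1/9.435 = 91.54 m/s.
Along the horizontal streamline, P + ½ρv² is constant.
P₂ = P₁ − ½ρ(v₂² − v₁²) = 423100 − ½·1.234·(91.54² − 4.960²) = 423100 − 5155 = 417900 Pa.

P₂ ≈ 417900 Pa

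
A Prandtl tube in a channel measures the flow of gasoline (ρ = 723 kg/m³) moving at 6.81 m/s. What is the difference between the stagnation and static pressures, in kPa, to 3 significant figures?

The dynamic pressure equals the rise in static pressure at the stagnation point: ΔP = ½ρv².
ΔP = ½·723·6.81² = 16800 Pa.

ΔP ≈ 16.8 kPa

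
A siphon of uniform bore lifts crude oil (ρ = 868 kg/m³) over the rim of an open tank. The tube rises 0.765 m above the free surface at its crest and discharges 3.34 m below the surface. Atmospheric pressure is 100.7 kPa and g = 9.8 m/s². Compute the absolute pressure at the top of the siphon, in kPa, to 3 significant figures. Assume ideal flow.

Bernoulli surface→outlet gives ½v² = g·h_out, so v = √(2·9.8·3.34) = 8.09 m/s.
Continuity keeps v the same throughout the tube; from surface to crest, P_atm + 0 = P_top + ½ρv² + ρg·h_top.
P_top = 100700 − ½·868·8.09² − 868·9.8·0.765 = 65800 Pa.

65.8 kPa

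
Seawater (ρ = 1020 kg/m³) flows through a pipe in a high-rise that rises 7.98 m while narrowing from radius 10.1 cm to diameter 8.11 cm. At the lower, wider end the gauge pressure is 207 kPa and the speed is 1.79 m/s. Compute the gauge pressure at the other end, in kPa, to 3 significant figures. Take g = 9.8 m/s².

By continuity, v₂ = v₁·A₁/A₂ = 1.79·(320/51.7) = 11.1 m/s.
Energy conservation along the streamline gives P₂ = P₁ − ½ρ(v₂² − v₁²) − ρg(h₂ − h₁).
P₂ = 207000 + ½·1020·(1.79² − 11.1²) − 1020·9.8·(+7.98) = 207000 + (-61300) − (79800) = 66000 Pa.

66.0 kPa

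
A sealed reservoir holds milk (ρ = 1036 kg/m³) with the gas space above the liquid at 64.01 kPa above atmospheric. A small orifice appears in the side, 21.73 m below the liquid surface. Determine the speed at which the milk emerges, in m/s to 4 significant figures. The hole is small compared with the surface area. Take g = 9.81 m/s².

v = 23.45 m/s

Take point 1 at the surface (v₁ ≈ 0) and point 2 at the hole (at atmospheric pressure). Bernoulli: P₁ + ρg h = P_atm + ½ρv₂².
With P₁ − P_atm = 64010 Pa, v₂ = √(2gh + 2ΔP/ρ) = √(2·9.81·21.73 + 2·64010/1036) = 23.45 m/s.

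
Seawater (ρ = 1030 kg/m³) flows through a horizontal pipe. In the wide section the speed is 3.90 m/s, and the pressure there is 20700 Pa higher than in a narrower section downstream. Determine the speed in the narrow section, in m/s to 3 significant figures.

v₂ = 7.44 m/s

Horizontal Bernoulli: P₁ + ½ρv₁² = P₂ + ½ρv₂², so v₂² = v₁² + 2(P₁ − P₂)/ρ.
v₂ = √(3.90² + 2·20700/1030) = √(15.2 + 40.2) = 7.44 m/s.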